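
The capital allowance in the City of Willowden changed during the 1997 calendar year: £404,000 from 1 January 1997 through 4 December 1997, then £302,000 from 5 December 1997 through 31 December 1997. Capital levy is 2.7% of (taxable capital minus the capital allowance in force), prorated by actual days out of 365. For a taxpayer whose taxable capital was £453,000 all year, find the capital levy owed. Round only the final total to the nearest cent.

£1,526.72

1 January – 4 December 1997: 338 days, exemption £404,000 → (£453,000 − £404,000) × 2.7% × 338/365 = £1,225.1342
5 December – 31 December 1997: 27 days, exemption £302,000 → (£453,000 − £302,000) × 2.7% × 27/365 = £301.5863
Total = £1,526.7205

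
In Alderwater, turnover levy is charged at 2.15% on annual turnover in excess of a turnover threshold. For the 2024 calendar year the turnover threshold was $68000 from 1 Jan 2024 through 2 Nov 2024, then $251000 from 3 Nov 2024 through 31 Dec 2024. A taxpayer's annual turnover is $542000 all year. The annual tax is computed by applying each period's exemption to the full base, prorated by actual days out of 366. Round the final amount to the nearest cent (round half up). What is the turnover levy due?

1 Jan – 2 Nov 2024: 307 days, exemption $68000 → ($542000 − $68000) × 2.15% × 307/366 = $8548.1885
3 Nov – 31 Dec 2024: 59 days, exemption $251000 → ($542000 − $251000) × 2.15% × 59/366 = $1008.5615
Total = $9556.7500

$9556.75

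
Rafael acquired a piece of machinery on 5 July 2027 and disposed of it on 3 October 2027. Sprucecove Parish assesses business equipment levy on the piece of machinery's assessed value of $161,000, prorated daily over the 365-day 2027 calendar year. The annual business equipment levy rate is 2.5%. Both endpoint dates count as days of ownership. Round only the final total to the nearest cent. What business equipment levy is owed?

$1,003.49

Days held (5 July – 3 October 2027): 91 out of 365
Tax = $161,000 × 2.5% × 91/365 = $1,003.4932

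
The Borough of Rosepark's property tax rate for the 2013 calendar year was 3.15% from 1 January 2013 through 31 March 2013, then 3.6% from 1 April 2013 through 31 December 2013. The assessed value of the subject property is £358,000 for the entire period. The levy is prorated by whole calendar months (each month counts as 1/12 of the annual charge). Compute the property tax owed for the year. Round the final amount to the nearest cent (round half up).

£12,485.25

1 January – 31 March 2013: 3 months at 3.15% → £358,000 × 3.15% × 3/12 = £2,819.2500
1 April – 31 December 2013: 9 months at 3.6% → £358,000 × 3.6% × 9/12 = £9,666.0000
Total = £12,485.2500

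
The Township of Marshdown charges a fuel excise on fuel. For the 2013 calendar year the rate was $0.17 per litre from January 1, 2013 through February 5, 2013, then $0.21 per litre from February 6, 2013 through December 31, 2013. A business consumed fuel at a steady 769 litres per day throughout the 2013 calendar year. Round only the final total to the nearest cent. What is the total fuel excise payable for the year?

January 1 – February 5, 2013: 36 days × 769 litres/day = 27,684 litres at $0.17/litre → $4,706.28
February 6 – December 31, 2013: 329 days × 769 litres/day = 253,001 litres at $0.21/litre → $53,130.21

$57,836.49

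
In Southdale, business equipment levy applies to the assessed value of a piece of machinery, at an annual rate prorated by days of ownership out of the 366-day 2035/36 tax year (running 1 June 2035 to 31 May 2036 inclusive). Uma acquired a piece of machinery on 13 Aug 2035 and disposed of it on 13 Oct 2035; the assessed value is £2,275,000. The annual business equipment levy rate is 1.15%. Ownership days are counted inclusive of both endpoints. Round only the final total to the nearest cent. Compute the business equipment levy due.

£4,431.90

Days held (13 Aug – 13 Oct 2035): 62 out of 366
Tax = £2,275,000 × 1.15% × 62/366 = £4,431.8989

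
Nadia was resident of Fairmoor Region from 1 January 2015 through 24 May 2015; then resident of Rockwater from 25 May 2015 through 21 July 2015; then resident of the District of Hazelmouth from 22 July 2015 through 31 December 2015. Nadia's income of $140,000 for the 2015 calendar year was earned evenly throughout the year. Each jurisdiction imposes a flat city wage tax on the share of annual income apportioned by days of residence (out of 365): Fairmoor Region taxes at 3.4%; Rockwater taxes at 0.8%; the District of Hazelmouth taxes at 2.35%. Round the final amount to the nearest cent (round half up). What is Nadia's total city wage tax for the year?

Fairmoor Region, 1 January – 24 May 2015: 144 days → $140,000 × 3.4% × 144/365 = $1,877.9178
Rockwater, 25 May – 21 July 2015: 58 days → $140,000 × 0.8% × 58/365 = $177.9726
The District of Hazelmouth, 22 July – 31 December 2015: 163 days → $140,000 × 2.35% × 163/365 = $1,469.2329
Total = $3,525.1233

$3,525.12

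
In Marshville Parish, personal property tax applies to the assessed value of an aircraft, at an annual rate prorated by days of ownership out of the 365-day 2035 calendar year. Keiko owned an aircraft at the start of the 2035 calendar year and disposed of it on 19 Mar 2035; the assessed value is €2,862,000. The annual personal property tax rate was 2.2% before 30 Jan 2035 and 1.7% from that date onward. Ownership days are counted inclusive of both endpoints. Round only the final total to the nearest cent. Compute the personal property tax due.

1 Jan – 29 Jan 2035: 29 days at 2.2% → €2,862,000 × 2.2% × 29/365 = €5,002.6192
30 Jan – 19 Mar 2035: 49 days at 1.7% → €2,862,000 × 1.7% × 49/365 = €6,531.6329
Total = €11,534.2521

€11,534.25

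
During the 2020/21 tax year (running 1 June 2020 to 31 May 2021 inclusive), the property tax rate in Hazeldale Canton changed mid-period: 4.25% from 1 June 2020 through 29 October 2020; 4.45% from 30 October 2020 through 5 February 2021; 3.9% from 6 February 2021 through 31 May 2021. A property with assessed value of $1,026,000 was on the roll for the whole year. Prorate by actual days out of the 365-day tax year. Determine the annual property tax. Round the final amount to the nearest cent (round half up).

1 June – 29 October 2020: 151 days at 4.25% → $1,026,000 × 4.25% × 151/365 = $18,039.3288
30 October 2020 – 5 February 2021: 99 days at 4.45% → $1,026,000 × 4.45% × 99/365 = $12,383.6795
6 February – 31 May 2021: 115 days at 3.9% → $1,026,000 × 3.9% × 115/365 = $12,607.1507
Total = $43,030.1589

$43,030.16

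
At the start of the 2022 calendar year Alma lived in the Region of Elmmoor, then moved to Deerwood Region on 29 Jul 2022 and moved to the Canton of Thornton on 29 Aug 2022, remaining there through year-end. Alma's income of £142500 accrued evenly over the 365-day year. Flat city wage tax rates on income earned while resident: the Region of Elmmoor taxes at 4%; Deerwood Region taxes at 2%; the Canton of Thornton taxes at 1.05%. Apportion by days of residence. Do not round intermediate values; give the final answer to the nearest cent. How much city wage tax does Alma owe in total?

The Region of Elmmoor, 1 Jan – 28 Jul 2022: 209 days → £142500 × 4% × 209/365 = £3263.8356
Deerwood Region, 29 Jul – 28 Aug 2022: 31 days → £142500 × 2% × 31/365 = £242.0548
The Canton of Thornton, 29 Aug – 31 Dec 2022: 125 days → £142500 × 1.05% × 125/365 = £512.4144
Total = £4018.3048

£4018.30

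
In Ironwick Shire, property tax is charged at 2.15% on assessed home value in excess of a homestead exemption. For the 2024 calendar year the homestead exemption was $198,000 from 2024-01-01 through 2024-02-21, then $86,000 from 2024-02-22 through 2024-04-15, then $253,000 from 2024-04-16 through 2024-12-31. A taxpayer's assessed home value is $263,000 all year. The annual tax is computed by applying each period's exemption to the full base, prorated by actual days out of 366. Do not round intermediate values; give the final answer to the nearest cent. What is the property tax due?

$912.75

2024-01-01 to 2024-02-21: 52 days, exemption $198,000 → ($263,000 − $198,000) × 2.15% × 52/366 = $198.5519
2024-02-22 to 2024-04-15: 54 days, exemption $86,000 → ($263,000 − $86,000) × 2.15% × 54/366 = $561.4672
2024-04-16 to 2024-12-31: 260 days, exemption $253,000 → ($263,000 − $253,000) × 2.15% × 260/366 = $152.7322
Total = $912.7514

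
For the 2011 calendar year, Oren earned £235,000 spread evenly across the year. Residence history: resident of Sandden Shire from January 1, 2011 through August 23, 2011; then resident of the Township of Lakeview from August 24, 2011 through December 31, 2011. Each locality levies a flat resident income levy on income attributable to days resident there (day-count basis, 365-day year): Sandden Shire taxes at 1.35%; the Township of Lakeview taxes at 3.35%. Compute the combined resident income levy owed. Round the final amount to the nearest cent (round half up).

£4,846.47

Sandden Shire, January 1 – August 23, 2011: 235 days → £235,000 × 1.35% × 235/365 = £2,042.5685
The Township of Lakeview, August 24 – December 31, 2011: 130 days → £235,000 × 3.35% × 130/365 = £2,803.9041
Total = £4,846.4726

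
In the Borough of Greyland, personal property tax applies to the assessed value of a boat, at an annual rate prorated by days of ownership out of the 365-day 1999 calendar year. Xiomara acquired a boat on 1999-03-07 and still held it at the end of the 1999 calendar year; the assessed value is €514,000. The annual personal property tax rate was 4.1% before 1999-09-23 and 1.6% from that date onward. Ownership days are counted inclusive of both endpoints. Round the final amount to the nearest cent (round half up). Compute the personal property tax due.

€13,800.55

1999-03-07 to 1999-09-22: 200 days at 4.1% → €514,000 × 4.1% × 200/365 = €11,547.3973
1999-09-23 to 1999-12-31: 100 days at 1.6% → €514,000 × 1.6% × 100/365 = €2,253.1507
Total = €13,800.5479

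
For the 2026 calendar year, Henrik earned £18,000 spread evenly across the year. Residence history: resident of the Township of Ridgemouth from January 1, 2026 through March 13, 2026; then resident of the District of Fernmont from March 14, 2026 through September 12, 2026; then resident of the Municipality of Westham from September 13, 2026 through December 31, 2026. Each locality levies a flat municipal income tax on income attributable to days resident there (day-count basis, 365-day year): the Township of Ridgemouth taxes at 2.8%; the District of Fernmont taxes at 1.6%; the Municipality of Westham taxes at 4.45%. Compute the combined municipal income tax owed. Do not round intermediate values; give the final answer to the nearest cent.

£485.21

The Township of Ridgemouth, January 1 – March 13, 2026: 72 days → £18,000 × 2.8% × 72/365 = £99.4192
The District of Fernmont, March 14 – September 12, 2026: 183 days → £18,000 × 1.6% × 183/365 = £144.3945
The Municipality of Westham, September 13 – December 31, 2026: 110 days → £18,000 × 4.45% × 110/365 = £241.3973
Total = £485.2110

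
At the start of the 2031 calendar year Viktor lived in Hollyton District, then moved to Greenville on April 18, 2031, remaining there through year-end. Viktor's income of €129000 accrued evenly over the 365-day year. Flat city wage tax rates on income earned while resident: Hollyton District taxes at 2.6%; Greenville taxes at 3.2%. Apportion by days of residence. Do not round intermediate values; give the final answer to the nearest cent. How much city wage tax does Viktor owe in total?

€3901.10

Hollyton District, January 1 – April 17, 2031: 107 days → €129000 × 2.6% × 107/365 = €983.2274
Greenville, April 18 – December 31, 2031: 258 days → €129000 × 3.2% × 258/365 = €2917.8740
Total = €3901.1014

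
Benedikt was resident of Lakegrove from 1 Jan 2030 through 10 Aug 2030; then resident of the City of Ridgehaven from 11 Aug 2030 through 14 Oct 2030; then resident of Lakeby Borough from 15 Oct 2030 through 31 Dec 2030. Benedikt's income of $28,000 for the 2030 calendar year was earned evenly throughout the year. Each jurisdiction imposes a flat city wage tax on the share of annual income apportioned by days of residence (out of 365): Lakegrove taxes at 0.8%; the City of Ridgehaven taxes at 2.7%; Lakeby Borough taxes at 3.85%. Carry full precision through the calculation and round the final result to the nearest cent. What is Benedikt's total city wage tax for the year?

$501.24

Lakegrove, 1 Jan – 10 Aug 2030: 222 days → $28,000 × 0.8% × 222/365 = $136.2411
The City of Ridgehaven, 11 Aug – 14 Oct 2030: 65 days → $28,000 × 2.7% × 65/365 = $134.6301
Lakeby Borough, 15 Oct – 31 Dec 2030: 78 days → $28,000 × 3.85% × 78/365 = $230.3671
Total = $501.2384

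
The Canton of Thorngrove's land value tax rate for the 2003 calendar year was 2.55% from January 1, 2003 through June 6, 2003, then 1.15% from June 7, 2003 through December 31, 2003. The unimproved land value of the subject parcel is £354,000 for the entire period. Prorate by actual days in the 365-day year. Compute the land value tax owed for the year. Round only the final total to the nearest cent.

January 1 – June 6, 2003: 157 days at 2.55% → £354,000 × 2.55% × 157/365 = £3,882.8466
June 7 – December 31, 2003: 208 days at 1.15% → £354,000 × 1.15% × 208/365 = £2,319.9123
Total = £6,202.7589

£6,202.76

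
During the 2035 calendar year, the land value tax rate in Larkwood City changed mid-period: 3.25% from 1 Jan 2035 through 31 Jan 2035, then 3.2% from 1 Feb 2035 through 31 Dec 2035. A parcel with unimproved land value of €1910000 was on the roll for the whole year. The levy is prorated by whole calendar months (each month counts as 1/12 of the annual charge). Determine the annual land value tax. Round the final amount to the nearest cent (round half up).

1 Jan – 31 Jan 2035: 1 month at 3.25% → €1910000 × 3.25% × 1/12 = €5172.9167
1 Feb – 31 Dec 2035: 11 months at 3.2% → €1910000 × 3.2% × 11/12 = €56026.6667
Total = €61199.5833

€61199.58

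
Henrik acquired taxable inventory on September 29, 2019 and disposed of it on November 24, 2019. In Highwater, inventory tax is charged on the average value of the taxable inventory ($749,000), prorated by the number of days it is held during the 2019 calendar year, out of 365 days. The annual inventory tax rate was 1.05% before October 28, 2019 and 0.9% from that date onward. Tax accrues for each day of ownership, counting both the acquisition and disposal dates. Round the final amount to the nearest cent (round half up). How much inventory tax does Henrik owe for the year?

$1,141.97

September 29 – October 27, 2019: 29 days at 1.05% → $749,000 × 1.05% × 29/365 = $624.8507
October 28 – November 24, 2019: 28 days at 0.9% → $749,000 × 0.9% × 28/365 = $517.1178
Total = $1,141.9685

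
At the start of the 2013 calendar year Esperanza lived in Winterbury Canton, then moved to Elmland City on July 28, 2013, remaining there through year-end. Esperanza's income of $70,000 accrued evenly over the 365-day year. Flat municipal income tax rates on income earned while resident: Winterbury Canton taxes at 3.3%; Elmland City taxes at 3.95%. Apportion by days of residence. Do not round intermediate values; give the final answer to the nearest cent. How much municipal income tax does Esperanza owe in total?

$2,505.71

Winterbury Canton, January 1 – July 27, 2013: 208 days → $70,000 × 3.3% × 208/365 = $1,316.3836
Elmland City, July 28 – December 31, 2013: 157 days → $70,000 × 3.95% × 157/365 = $1,189.3288
Total = $2,505.7123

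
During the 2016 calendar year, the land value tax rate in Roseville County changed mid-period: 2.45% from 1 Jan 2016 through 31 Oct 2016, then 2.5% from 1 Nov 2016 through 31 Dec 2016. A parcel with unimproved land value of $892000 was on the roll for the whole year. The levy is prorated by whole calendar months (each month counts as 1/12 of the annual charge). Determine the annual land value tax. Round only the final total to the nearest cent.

1 Jan – 31 Oct 2016: 10 months at 2.45% → $892000 × 2.45% × 10/12 = $18211.6667
1 Nov – 31 Dec 2016: 2 months at 2.5% → $892000 × 2.5% × 2/12 = $3716.6667
Total = $21928.3333

$21928.33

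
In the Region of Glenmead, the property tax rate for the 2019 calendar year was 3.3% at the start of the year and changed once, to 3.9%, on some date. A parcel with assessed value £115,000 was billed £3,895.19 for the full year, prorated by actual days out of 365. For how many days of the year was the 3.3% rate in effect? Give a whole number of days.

Let d = days at the first rate; then 365 − d days at the second rate.
£115,000 × [3.3%·d + 3.9%·(365−d)] / 365 = £3,895.19
Solving gives d = 312, so the new rate took effect on 9 November 2019.

312 days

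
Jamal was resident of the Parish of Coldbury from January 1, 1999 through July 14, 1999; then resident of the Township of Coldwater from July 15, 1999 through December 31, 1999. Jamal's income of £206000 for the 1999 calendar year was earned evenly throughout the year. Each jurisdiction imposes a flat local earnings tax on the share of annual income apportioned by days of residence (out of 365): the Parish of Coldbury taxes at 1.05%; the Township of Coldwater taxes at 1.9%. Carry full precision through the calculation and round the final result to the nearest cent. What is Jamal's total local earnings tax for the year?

The Parish of Coldbury, January 1 – July 14, 1999: 195 days → £206000 × 1.05% × 195/365 = £1155.5753
The Township of Coldwater, July 15 – December 31, 1999: 170 days → £206000 × 1.9% × 170/365 = £1822.9589
Total = £2978.5342

£2978.53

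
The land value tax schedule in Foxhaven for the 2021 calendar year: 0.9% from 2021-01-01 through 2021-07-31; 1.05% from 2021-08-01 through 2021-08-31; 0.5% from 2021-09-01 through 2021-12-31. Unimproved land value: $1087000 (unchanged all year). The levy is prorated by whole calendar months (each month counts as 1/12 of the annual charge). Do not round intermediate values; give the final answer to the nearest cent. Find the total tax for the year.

$8469.54

2021-01-01 to 2021-07-31: 7 months at 0.9% → $1087000 × 0.9% × 7/12 = $5706.7500
2021-08-01 to 2021-08-31: 1 month at 1.05% → $1087000 × 1.05% × 1/12 = $951.1250
2021-09-01 to 2021-12-31: 4 months at 0.5% → $1087000 × 0.5% × 4/12 = $1811.6667
Total = $8469.5417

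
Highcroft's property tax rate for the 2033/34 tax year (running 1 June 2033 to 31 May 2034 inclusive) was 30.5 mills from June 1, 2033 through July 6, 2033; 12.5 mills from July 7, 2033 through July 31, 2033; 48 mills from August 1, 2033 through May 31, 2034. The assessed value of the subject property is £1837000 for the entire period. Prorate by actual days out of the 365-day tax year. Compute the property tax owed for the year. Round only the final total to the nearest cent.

£80538.61

June 1 – July 6, 2033: 36 days at 30.5 mills → £1837000 × 3.05% × 36/365 = £5526.0986
July 7 – July 31, 2033: 25 days at 12.5 mills → £1837000 × 1.25% × 25/365 = £1572.7740
August 1, 2033 – May 31, 2034: 304 days at 48 mills → £1837000 × 4.8% × 304/365 = £73439.7370
Total = £80538.6096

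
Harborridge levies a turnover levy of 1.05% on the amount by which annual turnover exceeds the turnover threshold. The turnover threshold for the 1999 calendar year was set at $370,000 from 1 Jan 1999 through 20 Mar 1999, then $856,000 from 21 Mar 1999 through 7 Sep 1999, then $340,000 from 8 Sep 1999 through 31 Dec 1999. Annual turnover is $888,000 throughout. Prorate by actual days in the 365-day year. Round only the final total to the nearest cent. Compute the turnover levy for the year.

$3,147.53

1 Jan – 20 Mar 1999: 79 days, exemption $370,000 → ($888,000 − $370,000) × 1.05% × 79/365 = $1,177.2082
21 Mar – 7 Sep 1999: 171 days, exemption $856,000 → ($888,000 − $856,000) × 1.05% × 171/365 = $157.4137
8 Sep – 31 Dec 1999: 115 days, exemption $340,000 → ($888,000 − $340,000) × 1.05% × 115/365 = $1,812.9041
Total = $3,147.5260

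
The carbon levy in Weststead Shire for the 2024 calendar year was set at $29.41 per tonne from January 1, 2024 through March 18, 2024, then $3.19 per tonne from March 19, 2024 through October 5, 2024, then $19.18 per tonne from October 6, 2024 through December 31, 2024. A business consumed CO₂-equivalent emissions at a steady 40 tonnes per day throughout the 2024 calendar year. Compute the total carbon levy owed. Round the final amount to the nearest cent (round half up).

January 1 – March 18, 2024: 78 days × 40 tonnes/day = 3,120 tonnes at $29.41/tonne → $91,759.20
March 19 – October 5, 2024: 201 days × 40 tonnes/day = 8,040 tonnes at $3.19/tonne → $25,647.60
October 6 – December 31, 2024: 87 days × 40 tonnes/day = 3,480 tonnes at $19.18/tonne → $66,746.40

$184,153.20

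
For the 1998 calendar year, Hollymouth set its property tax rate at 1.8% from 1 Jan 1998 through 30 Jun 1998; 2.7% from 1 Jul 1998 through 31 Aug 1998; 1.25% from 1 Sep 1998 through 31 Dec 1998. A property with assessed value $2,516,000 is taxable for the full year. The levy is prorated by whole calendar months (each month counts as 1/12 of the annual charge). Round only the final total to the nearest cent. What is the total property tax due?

1 Jan – 30 Jun 1998: 6 months at 1.8% → $2,516,000 × 1.8% × 6/12 = $22,644.0000
1 Jul – 31 Aug 1998: 2 months at 2.7% → $2,516,000 × 2.7% × 2/12 = $11,322.0000
1 Sep – 31 Dec 1998: 4 months at 1.25% → $2,516,000 × 1.25% × 4/12 = $10,483.3333
Total = $44,449.3333

$44,449.33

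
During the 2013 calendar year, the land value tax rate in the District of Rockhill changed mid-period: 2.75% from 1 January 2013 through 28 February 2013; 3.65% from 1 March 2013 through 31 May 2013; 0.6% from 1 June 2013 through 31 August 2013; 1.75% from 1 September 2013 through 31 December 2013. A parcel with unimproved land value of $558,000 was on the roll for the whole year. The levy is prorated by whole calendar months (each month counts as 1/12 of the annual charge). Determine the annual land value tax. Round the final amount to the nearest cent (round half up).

1 January – 28 February 2013: 2 months at 2.75% → $558,000 × 2.75% × 2/12 = $2,557.5000
1 March – 31 May 2013: 3 months at 3.65% → $558,000 × 3.65% × 3/12 = $5,091.7500
1 June – 31 August 2013: 3 months at 0.6% → $558,000 × 0.6% × 3/12 = $837.0000
1 September – 31 December 2013: 4 months at 1.75% → $558,000 × 1.75% × 4/12 = $3,255.0000
Total = $11,741.2500

$11,741.25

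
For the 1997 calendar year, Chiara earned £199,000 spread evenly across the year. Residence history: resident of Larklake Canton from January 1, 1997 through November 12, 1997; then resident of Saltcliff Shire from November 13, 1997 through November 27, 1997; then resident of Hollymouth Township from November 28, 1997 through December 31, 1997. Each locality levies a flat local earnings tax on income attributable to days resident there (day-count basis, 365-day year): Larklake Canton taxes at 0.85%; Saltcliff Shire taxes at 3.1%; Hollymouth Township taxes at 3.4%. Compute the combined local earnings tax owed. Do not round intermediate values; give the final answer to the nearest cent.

Larklake Canton, January 1 – November 12, 1997: 316 days → £199,000 × 0.85% × 316/365 = £1,464.4219
Saltcliff Shire, November 13 – November 27, 1997: 15 days → £199,000 × 3.1% × 15/365 = £253.5205
Hollymouth Township, November 28 – December 31, 1997: 34 days → £199,000 × 3.4% × 34/365 = £630.2575
Total = £2,348.2000

£2,348.20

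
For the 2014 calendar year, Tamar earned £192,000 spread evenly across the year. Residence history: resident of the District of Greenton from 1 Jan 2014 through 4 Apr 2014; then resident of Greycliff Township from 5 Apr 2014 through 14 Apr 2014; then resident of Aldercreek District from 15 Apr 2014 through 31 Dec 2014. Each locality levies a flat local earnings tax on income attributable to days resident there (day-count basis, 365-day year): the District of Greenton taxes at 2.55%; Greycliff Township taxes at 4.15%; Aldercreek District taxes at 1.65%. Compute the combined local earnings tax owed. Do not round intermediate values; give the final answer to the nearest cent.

£3,744.53

The District of Greenton, 1 Jan – 4 Apr 2014: 94 days → £192,000 × 2.55% × 94/365 = £1,260.8877
Greycliff Township, 5 Apr – 14 Apr 2014: 10 days → £192,000 × 4.15% × 10/365 = £218.3014
Aldercreek District, 15 Apr – 31 Dec 2014: 261 days → £192,000 × 1.65% × 261/365 = £2,265.3370
Total = £3,744.5260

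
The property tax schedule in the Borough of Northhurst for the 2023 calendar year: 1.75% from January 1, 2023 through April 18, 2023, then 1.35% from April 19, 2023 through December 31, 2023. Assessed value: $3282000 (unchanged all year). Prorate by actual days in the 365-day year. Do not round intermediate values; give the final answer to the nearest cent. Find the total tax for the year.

January 1 – April 18, 2023: 108 days at 1.75% → $3282000 × 1.75% × 108/365 = $16994.4658
April 19 – December 31, 2023: 257 days at 1.35% → $3282000 × 1.35% × 257/365 = $31196.9836
Total = $48191.4493

$48191.45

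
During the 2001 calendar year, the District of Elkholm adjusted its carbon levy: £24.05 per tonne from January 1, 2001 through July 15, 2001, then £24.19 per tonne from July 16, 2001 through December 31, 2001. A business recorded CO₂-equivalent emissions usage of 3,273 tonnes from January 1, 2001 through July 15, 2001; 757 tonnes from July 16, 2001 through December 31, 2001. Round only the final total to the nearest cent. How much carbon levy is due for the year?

January 1 – July 15, 2001: 3,273 tonnes at £24.05/tonne → £78,715.65
July 16 – December 31, 2001: 757 tonnes at £24.19/tonne → £18,311.83

£97,027.48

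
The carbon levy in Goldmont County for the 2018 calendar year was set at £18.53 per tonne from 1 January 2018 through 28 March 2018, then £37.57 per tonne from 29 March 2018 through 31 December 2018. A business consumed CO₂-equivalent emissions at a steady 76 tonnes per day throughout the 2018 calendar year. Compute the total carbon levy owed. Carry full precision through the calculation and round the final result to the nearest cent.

£916,299.32

1 January – 28 March 2018: 87 days × 76 tonnes/day = 6,612 tonnes at £18.53/tonne → £122,520.36
29 March – 31 December 2018: 278 days × 76 tonnes/day = 21,128 tonnes at £37.57/tonne → £793,778.96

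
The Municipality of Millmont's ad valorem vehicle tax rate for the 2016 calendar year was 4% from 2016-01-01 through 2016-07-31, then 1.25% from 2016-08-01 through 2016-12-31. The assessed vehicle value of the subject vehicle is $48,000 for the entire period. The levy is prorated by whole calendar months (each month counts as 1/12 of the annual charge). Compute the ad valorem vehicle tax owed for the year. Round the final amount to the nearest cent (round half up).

$1,370.00

2016-01-01 to 2016-07-31: 7 months at 4% → $48,000 × 4% × 7/12 = $1,120.0000
2016-08-01 to 2016-12-31: 5 months at 1.25% → $48,000 × 1.25% × 5/12 = $250.0000
Total = $1,370.0000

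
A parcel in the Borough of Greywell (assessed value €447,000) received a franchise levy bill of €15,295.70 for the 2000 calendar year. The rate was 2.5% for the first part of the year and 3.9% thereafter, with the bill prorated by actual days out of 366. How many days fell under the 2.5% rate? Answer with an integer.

Let d = days at the first rate; then 366 − d days at the second rate.
€447,000 × [2.5%·d + 3.9%·(366−d)] / 366 = €15,295.70
Solving gives d = 125, so the new rate took effect on 5 May 2000.

125 days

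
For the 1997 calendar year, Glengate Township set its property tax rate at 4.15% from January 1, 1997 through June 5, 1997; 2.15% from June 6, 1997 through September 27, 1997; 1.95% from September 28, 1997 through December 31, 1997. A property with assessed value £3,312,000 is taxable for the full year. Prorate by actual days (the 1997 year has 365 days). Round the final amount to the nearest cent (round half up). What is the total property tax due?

January 1 – June 5, 1997: 156 days at 4.15% → £3,312,000 × 4.15% × 156/365 = £58,744.8986
June 6 – September 27, 1997: 114 days at 2.15% → £3,312,000 × 2.15% × 114/365 = £22,240.3068
September 28 – December 31, 1997: 95 days at 1.95% → £3,312,000 × 1.95% × 95/365 = £16,809.5342
Total = £97,794.7397

£97,794.74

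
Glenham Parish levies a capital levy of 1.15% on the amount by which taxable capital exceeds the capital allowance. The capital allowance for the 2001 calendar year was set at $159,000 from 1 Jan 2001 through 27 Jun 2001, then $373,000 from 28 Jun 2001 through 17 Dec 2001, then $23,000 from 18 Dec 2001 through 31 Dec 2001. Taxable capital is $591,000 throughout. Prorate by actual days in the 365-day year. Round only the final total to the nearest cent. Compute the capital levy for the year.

1 Jan – 27 Jun 2001: 178 days, exemption $159,000 → ($591,000 − $159,000) × 1.15% × 178/365 = $2,422.7507
28 Jun – 17 Dec 2001: 173 days, exemption $373,000 → ($591,000 − $373,000) × 1.15% × 173/365 = $1,188.2493
18 Dec – 31 Dec 2001: 14 days, exemption $23,000 → ($591,000 − $23,000) × 1.15% × 14/365 = $250.5425
Total = $3,861.5425

$3,861.54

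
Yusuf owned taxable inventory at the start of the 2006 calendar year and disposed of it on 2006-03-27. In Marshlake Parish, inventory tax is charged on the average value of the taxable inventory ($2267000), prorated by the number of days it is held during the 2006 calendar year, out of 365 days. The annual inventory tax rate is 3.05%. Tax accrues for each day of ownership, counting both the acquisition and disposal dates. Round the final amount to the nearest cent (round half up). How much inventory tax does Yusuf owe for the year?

Days held (2006-01-01 to 2006-03-27): 86 out of 365
Tax = $2267000 × 3.05% × 86/365 = $16291.3452

$16291.35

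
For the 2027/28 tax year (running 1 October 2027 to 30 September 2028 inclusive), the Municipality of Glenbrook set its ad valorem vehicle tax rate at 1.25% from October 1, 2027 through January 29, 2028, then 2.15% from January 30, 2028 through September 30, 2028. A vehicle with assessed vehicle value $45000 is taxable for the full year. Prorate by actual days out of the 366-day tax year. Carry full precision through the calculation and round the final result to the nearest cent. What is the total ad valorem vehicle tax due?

$833.61

October 1, 2027 – January 29, 2028: 121 days at 1.25% → $45000 × 1.25% × 121/366 = $185.9631
January 30 – September 30, 2028: 245 days at 2.15% → $45000 × 2.15% × 245/366 = $647.6434
Total = $833.6066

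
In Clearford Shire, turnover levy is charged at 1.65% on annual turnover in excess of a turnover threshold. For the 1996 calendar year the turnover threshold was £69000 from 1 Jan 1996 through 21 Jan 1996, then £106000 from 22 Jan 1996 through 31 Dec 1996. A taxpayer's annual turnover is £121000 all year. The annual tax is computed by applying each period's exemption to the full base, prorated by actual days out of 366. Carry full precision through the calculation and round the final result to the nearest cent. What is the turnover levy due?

1 Jan – 21 Jan 1996: 21 days, exemption £69000 → (£121000 − £69000) × 1.65% × 21/366 = £49.2295
22 Jan – 31 Dec 1996: 345 days, exemption £106000 → (£121000 − £106000) × 1.65% × 345/366 = £233.2992
Total = £282.5287

£282.53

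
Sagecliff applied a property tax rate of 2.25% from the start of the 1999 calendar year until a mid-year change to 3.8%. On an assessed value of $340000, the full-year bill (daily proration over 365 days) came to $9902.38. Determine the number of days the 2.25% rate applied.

Let d = days at the first rate; then 365 − d days at the second rate.
$340000 × [2.25%·d + 3.8%·(365−d)] / 365 = $9902.38
Solving gives d = 209, so the new rate took effect on 29 July 1999.

209 days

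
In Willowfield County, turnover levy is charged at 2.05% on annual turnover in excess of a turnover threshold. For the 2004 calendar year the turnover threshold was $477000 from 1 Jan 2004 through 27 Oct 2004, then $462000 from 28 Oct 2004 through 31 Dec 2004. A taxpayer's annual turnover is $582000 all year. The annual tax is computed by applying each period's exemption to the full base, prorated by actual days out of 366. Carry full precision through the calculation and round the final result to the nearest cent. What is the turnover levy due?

1 Jan – 27 Oct 2004: 301 days, exemption $477000 → ($582000 − $477000) × 2.05% × 301/366 = $1770.2254
28 Oct – 31 Dec 2004: 65 days, exemption $462000 → ($582000 − $462000) × 2.05% × 65/366 = $436.8852
Total = $2207.1107

$2207.11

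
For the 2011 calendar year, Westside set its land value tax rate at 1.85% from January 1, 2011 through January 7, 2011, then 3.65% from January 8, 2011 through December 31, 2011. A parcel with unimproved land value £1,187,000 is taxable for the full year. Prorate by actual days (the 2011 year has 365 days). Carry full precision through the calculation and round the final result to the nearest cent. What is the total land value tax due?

January 1 – January 7, 2011: 7 days at 1.85% → £1,187,000 × 1.85% × 7/365 = £421.1411
January 8 – December 31, 2011: 358 days at 3.65% → £1,187,000 × 3.65% × 358/365 = £42,494.6000
Total = £42,915.7411

£42,915.74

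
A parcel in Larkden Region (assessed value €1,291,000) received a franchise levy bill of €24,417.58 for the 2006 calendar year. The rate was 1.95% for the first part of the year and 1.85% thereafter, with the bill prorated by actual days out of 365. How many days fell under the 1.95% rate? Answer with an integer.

151 days

Let d = days at the first rate; then 365 − d days at the second rate.
€1,291,000 × [1.95%·d + 1.85%·(365−d)] / 365 = €24,417.58
Solving gives d = 151, so the new rate took effect on 1 June 2006.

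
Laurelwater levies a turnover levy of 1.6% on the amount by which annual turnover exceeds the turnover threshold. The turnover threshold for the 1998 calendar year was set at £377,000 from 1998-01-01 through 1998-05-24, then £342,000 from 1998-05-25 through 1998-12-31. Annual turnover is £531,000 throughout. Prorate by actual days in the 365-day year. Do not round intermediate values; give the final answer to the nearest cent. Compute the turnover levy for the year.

1998-01-01 to 1998-05-24: 144 days, exemption £377,000 → (£531,000 − £377,000) × 1.6% × 144/365 = £972.0986
1998-05-25 to 1998-12-31: 221 days, exemption £342,000 → (£531,000 − £342,000) × 1.6% × 221/365 = £1,830.9699
Total = £2,803.0685

£2,803.07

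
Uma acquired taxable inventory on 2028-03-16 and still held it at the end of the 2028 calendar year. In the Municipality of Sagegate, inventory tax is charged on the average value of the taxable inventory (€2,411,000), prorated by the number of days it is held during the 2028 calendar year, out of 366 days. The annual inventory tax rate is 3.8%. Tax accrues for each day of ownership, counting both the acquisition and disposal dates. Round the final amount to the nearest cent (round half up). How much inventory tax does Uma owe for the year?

€72,843.82

Days held (2028-03-16 to 2028-12-31): 291 out of 366
Tax = €2,411,000 × 3.8% × 291/366 = €72,843.8197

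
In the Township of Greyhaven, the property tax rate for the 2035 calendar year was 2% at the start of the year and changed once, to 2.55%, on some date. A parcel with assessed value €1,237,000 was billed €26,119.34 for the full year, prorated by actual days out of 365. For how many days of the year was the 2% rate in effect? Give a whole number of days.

Let d = days at the first rate; then 365 − d days at the second rate.
€1,237,000 × [2%·d + 2.55%·(365−d)] / 365 = €26,119.34
Solving gives d = 291, so the new rate took effect on 19 Oct 2035.

291 days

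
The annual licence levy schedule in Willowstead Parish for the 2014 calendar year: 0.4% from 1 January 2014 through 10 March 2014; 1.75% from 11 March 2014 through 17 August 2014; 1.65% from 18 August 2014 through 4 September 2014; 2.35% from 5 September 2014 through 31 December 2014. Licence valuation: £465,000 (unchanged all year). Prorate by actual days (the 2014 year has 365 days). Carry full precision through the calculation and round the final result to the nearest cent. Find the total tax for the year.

1 January – 10 March 2014: 69 days at 0.4% → £465,000 × 0.4% × 69/365 = £351.6164
11 March – 17 August 2014: 160 days at 1.75% → £465,000 × 1.75% × 160/365 = £3,567.1233
18 August – 4 September 2014: 18 days at 1.65% → £465,000 × 1.65% × 18/365 = £378.3699
5 September – 31 December 2014: 118 days at 2.35% → £465,000 × 2.35% × 118/365 = £3,532.7260
Total = £7,829.8356

£7,829.84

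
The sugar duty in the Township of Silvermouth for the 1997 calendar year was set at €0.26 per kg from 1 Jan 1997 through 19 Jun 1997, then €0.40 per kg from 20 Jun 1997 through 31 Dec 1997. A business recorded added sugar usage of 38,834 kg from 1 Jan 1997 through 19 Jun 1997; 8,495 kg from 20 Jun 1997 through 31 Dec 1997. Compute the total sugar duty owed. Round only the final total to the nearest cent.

€13,494.84

1 Jan – 19 Jun 1997: 38,834 kg at €0.26/kg → €10,096.84
20 Jun – 31 Dec 1997: 8,495 kg at €0.40/kg → €3,398.00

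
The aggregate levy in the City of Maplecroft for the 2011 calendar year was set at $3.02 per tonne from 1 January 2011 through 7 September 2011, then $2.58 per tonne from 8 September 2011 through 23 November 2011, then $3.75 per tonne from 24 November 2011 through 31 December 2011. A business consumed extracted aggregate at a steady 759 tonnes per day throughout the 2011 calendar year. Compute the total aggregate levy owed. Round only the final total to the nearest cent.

$831,985.44

1 January – 7 September 2011: 250 days × 759 tonnes/day = 189,750 tonnes at $3.02/tonne → $573,045.00
8 September – 23 November 2011: 77 days × 759 tonnes/day = 58,443 tonnes at $2.58/tonne → $150,782.94
24 November – 31 December 2011: 38 days × 759 tonnes/day = 28,842 tonnes at $3.75/tonne → $108,157.50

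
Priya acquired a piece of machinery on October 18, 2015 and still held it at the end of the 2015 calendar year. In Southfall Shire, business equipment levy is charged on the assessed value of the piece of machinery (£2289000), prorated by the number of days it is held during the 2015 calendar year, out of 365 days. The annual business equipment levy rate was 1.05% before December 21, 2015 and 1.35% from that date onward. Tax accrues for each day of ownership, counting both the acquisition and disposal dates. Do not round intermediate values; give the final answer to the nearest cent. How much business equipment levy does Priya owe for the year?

October 18 – December 20, 2015: 64 days at 1.05% → £2289000 × 1.05% × 64/365 = £4214.2685
December 21 – December 31, 2015: 11 days at 1.35% → £2289000 × 1.35% × 11/365 = £931.2781
Total = £5145.5466

£5145.55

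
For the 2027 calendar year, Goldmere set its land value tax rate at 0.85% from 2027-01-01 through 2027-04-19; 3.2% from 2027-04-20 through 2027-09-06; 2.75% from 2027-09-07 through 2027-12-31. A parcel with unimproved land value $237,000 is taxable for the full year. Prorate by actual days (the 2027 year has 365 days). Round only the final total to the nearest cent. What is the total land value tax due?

$5,581.84

2027-01-01 to 2027-04-19: 109 days at 0.85% → $237,000 × 0.85% × 109/365 = $601.5904
2027-04-20 to 2027-09-06: 140 days at 3.2% → $237,000 × 3.2% × 140/365 = $2,908.9315
2027-09-07 to 2027-12-31: 116 days at 2.75% → $237,000 × 2.75% × 116/365 = $2,071.3151
Total = $5,581.8370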